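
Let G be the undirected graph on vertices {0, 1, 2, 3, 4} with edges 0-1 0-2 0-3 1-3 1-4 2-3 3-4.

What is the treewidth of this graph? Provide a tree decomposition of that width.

Treewidth 2.
One optimal decomposition is:
Bags: B1 = {0, 2, 3}  B2 = {0, 1, 3}  B3 = {1, 3, 4}
Tree: B1–B2, B2–B3

The largest bag has 3 vertices, giving width 2; this decomposition certifies tw(G) ≤ 2. On the other hand G contains the 3-clique {0, 1, 3}. A clique must lie in a single bag of any decomposition, so no decomposition can have width below 2. Combining the bounds, tw(G) = 2.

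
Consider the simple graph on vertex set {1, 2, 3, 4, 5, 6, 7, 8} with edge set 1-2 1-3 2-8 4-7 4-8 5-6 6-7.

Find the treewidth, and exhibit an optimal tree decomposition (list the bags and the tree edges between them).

Treewidth 1.
One such decomposition:
Bags: B1 = {1, 3}  B2 = {1, 2}  B3 = {2, 8}  B4 = {4, 8}  B5 = {4, 7}  B6 = {6, 7}  B7 = {5, 6}
Tree: B1–B2, B2–B3, B3–B4, B4–B5, B5–B6, B6–B7

Every bag has size at most 2, so the width is 2 − 1 = 1 and tw(G) ≤ 1. Any graph with an edge has treewidth ≥ 1, and G has the edge 3–1. Therefore the treewidth is 1.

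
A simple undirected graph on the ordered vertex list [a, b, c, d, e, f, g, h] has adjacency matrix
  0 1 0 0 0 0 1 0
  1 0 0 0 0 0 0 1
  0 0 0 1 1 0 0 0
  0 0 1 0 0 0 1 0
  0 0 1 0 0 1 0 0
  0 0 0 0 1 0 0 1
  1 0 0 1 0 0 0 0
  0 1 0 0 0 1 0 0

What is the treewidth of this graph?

2

A width-2 tree decomposition is:
Bags: B1 = {e, f, h}  B2 = {b, e, h}  B3 = {a, b, e}  B4 = {a, e, g}  B5 = {d, e, g}  B6 = {c, d, e}
Tree: B1–B2, B2–B3, B3–B4, B4–B5, B5–B6
Every bag has size at most 3, so the width is 3 − 1 = 2 and tw(G) ≤ 2. The edges e–f–h–b–a–g–d–c–e form a cycle, so G is not a tree and its treewidth is at least 2. The upper and lower bounds meet at 2, so that is the treewidth.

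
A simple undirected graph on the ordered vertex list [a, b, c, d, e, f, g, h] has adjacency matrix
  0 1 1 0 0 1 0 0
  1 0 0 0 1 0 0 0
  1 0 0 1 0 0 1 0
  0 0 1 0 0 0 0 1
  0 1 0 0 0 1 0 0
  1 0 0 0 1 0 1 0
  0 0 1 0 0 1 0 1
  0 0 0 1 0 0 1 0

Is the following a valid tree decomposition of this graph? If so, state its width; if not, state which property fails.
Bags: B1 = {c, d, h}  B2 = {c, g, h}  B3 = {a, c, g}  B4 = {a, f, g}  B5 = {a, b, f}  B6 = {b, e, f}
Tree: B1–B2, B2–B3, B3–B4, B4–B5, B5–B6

Yes; width 2.

Checking the three conditions: (i) the bags cover all of {a, b, c, d, e, f, g, h}; (ii) for each edge, some bag contains both endpoints; (iii) the bags containing any fixed vertex form a subtree. All hold, so the decomposition is valid with width 3 − 1 = 2.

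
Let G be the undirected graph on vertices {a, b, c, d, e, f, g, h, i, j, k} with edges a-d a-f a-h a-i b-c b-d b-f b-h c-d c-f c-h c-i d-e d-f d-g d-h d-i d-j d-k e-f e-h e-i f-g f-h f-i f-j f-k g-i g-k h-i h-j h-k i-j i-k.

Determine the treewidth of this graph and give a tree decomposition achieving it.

Every bag has size at most 5, so the width is 5 − 1 = 4 and tw(G) ≤ 4. For the lower bound, the 5 vertices {d, f, g, i, k} are pairwise adjacent, and any tree decomposition puts a clique entirely inside one bag — forcing width ≥ 4. Hence tw(G) = 4 exactly.

Treewidth 4.
One such decomposition:
Bags: B1 = {c, d, f, h, i}  B2 = {d, f, h, i, k}  B3 = {b, c, d, f, h}  B4 = {d, f, g, i, k}  B5 = {a, d, f, h, i}  B6 = {d, e, f, h, i}  B7 = {d, f, h, i, j}
Tree: B1–B2, B1–B3, B2–B4, B1–B5, B2–B6, B6–B7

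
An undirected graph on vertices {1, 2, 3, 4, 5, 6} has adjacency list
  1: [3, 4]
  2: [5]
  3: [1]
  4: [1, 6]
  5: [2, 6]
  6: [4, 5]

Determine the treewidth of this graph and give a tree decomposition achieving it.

Treewidth 1.
Bags: B1 = {2, 5}  B2 = {5, 6}  B3 = {4, 6}  B4 = {1, 4}  B5 = {1, 3}
Tree: B1–B2, B2–B3, B3–B4, B4–B5

Each bag holds 2 vertices, so the decomposition has width 1, which upper-bounds the treewidth. G has an edge, so its treewidth is at least 1. The upper and lower bounds meet at 1, so that is the treewidth.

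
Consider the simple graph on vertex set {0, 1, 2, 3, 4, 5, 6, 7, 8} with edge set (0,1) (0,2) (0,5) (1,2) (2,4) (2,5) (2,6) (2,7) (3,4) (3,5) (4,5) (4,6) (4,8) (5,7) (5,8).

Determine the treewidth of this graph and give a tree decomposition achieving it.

Treewidth 2.
Bags: B1 = {2, 4, 5}  B2 = {0, 2, 5}  B3 = {2, 4, 6}  B4 = {2, 5, 7}  B5 = {4, 5, 8}  B6 = {3, 4, 5}  B7 = {0, 1, 2}
Tree: B1–B2, B1–B3, B2–B4, B1–B5, B1–B6, B2–B7

Each bag holds 3 vertices, so the decomposition has width 2, which upper-bounds the treewidth. On the other hand G contains the 3-clique {4, 5, 8}. A clique must lie in a single bag of any decomposition, so no decomposition can have width below 2. The upper and lower bounds meet at 2, so that is the treewidth.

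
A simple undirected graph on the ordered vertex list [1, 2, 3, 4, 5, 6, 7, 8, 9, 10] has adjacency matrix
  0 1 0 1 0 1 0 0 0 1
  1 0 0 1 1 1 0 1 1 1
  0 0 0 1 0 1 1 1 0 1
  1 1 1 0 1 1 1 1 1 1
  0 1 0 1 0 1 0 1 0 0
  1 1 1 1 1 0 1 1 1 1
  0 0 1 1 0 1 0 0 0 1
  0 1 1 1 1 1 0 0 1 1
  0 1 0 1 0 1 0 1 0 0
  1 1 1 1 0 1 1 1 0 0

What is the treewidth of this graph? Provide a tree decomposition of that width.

The largest bag has 5 vertices, giving width 4; this decomposition certifies tw(G) ≤ 4. For the lower bound, the 5 vertices {2, 4, 6, 8, 9} are pairwise adjacent, and any tree decomposition puts a clique entirely inside one bag — forcing width ≥ 4. Hence tw(G) = 4 exactly.

Treewidth 4.
One such decomposition:
Bags: B1 = {3, 4, 6, 8, 10}  B2 = {2, 4, 6, 8, 10}  B3 = {3, 4, 6, 7, 10}  B4 = {2, 4, 5, 6, 8}  B5 = {1, 2, 4, 6, 10}  B6 = {2, 4, 6, 8, 9}
Tree: B1–B2, B1–B3, B2–B4, B2–B5, B2–B6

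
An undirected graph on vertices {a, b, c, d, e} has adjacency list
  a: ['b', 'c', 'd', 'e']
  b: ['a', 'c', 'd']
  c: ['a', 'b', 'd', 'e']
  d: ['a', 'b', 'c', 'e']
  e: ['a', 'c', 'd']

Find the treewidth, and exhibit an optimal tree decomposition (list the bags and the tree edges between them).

Each bag holds 4 vertices, so the decomposition has width 3, which upper-bounds the treewidth. On the other hand G contains the 4-clique {a, c, d, e}. A clique must lie in a single bag of any decomposition, so no decomposition can have width below 3. Therefore the treewidth is 3.

Treewidth 3.
One optimal decomposition is:
Bags: B1 = {a, c, d, e}  B2 = {a, b, c, d}
Tree: B1–B2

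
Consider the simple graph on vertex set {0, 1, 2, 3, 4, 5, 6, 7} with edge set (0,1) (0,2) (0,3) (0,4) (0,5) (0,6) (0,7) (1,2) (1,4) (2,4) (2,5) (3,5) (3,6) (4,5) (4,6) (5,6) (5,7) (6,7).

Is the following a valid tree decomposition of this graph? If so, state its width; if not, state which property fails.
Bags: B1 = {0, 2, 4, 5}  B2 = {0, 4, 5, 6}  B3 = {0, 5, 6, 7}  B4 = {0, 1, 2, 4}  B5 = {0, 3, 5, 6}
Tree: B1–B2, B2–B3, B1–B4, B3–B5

Yes; width 3.

Every vertex of G appears in some bag (union = {0, 1, 2, 3, 4, 5, 6, 7}); every edge is covered by a bag; and for each vertex v the set of bags containing v is connected in the bag tree. The decomposition is therefore valid. The largest bag has 4 vertices, so the width is 3.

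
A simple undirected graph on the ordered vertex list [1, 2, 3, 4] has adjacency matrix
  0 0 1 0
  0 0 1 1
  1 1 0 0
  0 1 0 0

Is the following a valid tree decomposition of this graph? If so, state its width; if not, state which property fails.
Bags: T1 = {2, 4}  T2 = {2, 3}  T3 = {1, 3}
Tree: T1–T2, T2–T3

Checking the three conditions: (i) the bags cover all of {1, 2, 3, 4}; (ii) for each edge, some bag contains both endpoints; (iii) the bags containing any fixed vertex form a subtree. All hold, so the decomposition is valid with width 2 − 1 = 1.

Yes; width 1.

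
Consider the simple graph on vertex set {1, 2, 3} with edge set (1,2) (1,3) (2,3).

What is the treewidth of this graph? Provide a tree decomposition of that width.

Treewidth 2.
Bags: B1 = {1, 2, 3}
Tree: (single bag)

With just one bag of size 3, the width is 3 − 1 = 2, so tw(G) ≤ 2. Conversely, {1, 2, 3} is a clique of size 3, and the vertices of any clique must share a bag in every tree decomposition; so some bag has ≥ 3 vertices and tw(G) ≥ 2. Therefore the treewidth is 2.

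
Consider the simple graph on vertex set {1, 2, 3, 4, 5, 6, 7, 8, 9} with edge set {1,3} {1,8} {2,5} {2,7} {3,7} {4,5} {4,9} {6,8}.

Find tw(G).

A width-1 tree decomposition is:
Bags: B1 = {6, 8}  B2 = {1, 8}  B3 = {1, 3}  B4 = {3, 7}  B5 = {2, 7}  B6 = {2, 5}  B7 = {4, 5}  B8 = {4, 9}
Tree: B1–B2, B2–B3, B3–B4, B4–B5, B5–B6, B6–B7, B7–B8
The largest bag has 2 vertices, giving width 1; this decomposition certifies tw(G) ≤ 1. G has an edge, so its treewidth is at least 1. Combining the bounds, tw(G) = 1.

1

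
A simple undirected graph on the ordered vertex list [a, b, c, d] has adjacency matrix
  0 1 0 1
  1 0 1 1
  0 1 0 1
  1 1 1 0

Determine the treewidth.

A width-2 tree decomposition is:
Bags: B1 = {b, c, d}  B2 = {a, b, d}
Tree: B1–B2
The largest bag has 3 vertices, giving width 2; this decomposition certifies tw(G) ≤ 2. On the other hand G contains the 3-clique {b, c, d}. A clique must lie in a single bag of any decomposition, so no decomposition can have width below 2. Hence tw(G) = 2 exactly.

2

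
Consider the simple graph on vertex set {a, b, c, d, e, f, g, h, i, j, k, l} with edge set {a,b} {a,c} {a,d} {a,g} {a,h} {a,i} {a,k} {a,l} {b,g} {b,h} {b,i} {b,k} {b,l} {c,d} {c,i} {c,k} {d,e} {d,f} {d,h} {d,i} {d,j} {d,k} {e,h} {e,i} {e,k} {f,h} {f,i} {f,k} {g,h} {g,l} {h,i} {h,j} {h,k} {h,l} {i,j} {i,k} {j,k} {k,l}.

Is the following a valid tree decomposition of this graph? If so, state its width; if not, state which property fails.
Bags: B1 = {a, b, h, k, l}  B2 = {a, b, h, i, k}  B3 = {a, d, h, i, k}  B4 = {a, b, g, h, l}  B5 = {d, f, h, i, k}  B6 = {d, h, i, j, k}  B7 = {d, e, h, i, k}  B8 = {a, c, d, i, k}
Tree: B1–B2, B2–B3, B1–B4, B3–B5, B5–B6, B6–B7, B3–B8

Checking the three conditions: (i) the bags cover all of {a, b, c, d, e, f, g, h, i, j, k, l}; (ii) for each edge, some bag contains both endpoints; (iii) the bags containing any fixed vertex form a subtree. All hold, so the decomposition is valid with width 5 − 1 = 4.

Yes; width 4.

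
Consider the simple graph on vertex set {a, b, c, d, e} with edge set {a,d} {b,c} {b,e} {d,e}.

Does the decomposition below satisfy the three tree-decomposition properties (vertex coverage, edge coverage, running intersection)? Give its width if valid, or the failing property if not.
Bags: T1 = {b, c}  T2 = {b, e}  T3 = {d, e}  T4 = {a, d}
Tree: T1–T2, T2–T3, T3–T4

Every vertex of G appears in some bag (union = {a, b, c, d, e}); every edge is covered by a bag; and for each vertex v the set of bags containing v is connected in the bag tree. The decomposition is therefore valid. The largest bag has 2 vertices, so the width is 1.

Yes; width 1.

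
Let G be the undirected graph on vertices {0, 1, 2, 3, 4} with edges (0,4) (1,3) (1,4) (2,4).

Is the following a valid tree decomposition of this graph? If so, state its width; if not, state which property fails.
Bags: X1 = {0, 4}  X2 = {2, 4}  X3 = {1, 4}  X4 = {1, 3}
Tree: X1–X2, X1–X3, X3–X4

Every vertex of G appears in some bag (union = {0, 1, 2, 3, 4}); every edge is covered by a bag; and for each vertex v the set of bags containing v is connected in the bag tree. The decomposition is therefore valid. The largest bag has 2 vertices, so the width is 1.

Yes; width 1.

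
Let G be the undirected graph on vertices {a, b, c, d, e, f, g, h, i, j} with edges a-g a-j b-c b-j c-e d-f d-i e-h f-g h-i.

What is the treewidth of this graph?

2

A width-2 tree decomposition is:
Bags: B1 = {b, c, e}  B2 = {b, e, j}  B3 = {a, e, j}  B4 = {a, e, g}  B5 = {e, f, g}  B6 = {d, e, f}  B7 = {d, e, i}  B8 = {e, h, i}
Tree: B1–B2, B2–B3, B3–B4, B4–B5, B5–B6, B6–B7, B7–B8
Each bag holds 3 vertices, so the decomposition has width 2, which upper-bounds the treewidth. For the lower bound, G contains the cycle e–c–b–j–a–g–f–d–i–h–e, so G is not a forest; only forests have treewidth ≤ 1, hence tw(G) ≥ 2. Hence tw(G) = 2 exactly.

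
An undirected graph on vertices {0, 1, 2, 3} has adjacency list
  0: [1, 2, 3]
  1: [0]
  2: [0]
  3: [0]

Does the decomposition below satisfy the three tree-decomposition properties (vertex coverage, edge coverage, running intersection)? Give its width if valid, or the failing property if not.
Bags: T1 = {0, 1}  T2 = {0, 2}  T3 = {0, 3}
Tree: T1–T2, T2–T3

Every vertex of G appears in some bag (union = {0, 1, 2, 3}); every edge is covered by a bag; and for each vertex v the set of bags containing v is connected in the bag tree. The decomposition is therefore valid. The largest bag has 2 vertices, so the width is 1.

Yes; width 1.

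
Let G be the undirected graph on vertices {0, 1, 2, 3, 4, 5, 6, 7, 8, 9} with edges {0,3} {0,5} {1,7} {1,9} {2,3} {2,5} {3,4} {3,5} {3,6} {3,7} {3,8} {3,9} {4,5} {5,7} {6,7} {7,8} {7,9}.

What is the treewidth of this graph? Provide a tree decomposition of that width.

Every bag has size at most 3, so the width is 3 − 1 = 2 and tw(G) ≤ 2. Conversely, {1, 7, 9} is a clique of size 3, and the vertices of any clique must share a bag in every tree decomposition; so some bag has ≥ 3 vertices and tw(G) ≥ 2. Combining the bounds, tw(G) = 2.

Treewidth 2.
One optimal decomposition is:
Bags: B1 = {0, 3, 5}  B2 = {2, 3, 5}  B3 = {3, 5, 7}  B4 = {3, 4, 5}  B5 = {3, 6, 7}  B6 = {3, 7, 8}  B7 = {3, 7, 9}  B8 = {1, 7, 9}
Tree: B1–B2, B2–B3, B1–B4, B3–B5, B3–B6, B5–B7, B7–B8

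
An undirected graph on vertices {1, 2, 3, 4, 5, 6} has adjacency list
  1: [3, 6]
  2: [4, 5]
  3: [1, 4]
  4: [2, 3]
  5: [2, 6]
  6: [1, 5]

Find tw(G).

2

A width-2 tree decomposition is:
Bags: B1 = {1, 5, 6}  B2 = {1, 3, 5}  B3 = {3, 4, 5}  B4 = {2, 4, 5}
Tree: B1–B2, B2–B3, B3–B4
The largest bag has 3 vertices, giving width 2; this decomposition certifies tw(G) ≤ 2. Since 5–6–1–3–4–2–5 is a cycle in G, G is not acyclic. Forests are exactly the graphs of treewidth ≤ 1, so tw(G) ≥ 2. Combining the bounds, tw(G) = 2.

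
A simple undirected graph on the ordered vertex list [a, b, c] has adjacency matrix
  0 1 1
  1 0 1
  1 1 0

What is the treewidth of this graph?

A width-2 tree decomposition is:
Bags: B1 = {a, b, c}
Tree: (single bag)
A single bag containing all 3 vertices is trivially a valid decomposition of width 2. Conversely, {a, b, c} is a clique of size 3, and the vertices of any clique must share a bag in every tree decomposition; so some bag has ≥ 3 vertices and tw(G) ≥ 2. Hence tw(G) = 2 exactly.

2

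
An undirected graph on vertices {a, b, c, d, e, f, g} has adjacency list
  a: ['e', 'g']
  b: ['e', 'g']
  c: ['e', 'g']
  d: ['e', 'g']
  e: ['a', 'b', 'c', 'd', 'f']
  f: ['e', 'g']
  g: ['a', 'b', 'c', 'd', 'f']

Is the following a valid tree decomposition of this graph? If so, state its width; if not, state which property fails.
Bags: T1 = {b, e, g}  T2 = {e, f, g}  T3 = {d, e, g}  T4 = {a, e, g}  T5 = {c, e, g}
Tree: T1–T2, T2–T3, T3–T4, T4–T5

Vertex coverage: the bags together contain {a, b, c, d, e, f, g}, the full vertex set. Edge coverage: each edge of G has both endpoints in at least one bag. Running intersection: for every vertex, the bags containing it form a connected subtree. All three properties hold, so this is a valid tree decomposition of width max|bag| − 1 = 2, and hence tw(G) ≤ 2.

Yes; width 2.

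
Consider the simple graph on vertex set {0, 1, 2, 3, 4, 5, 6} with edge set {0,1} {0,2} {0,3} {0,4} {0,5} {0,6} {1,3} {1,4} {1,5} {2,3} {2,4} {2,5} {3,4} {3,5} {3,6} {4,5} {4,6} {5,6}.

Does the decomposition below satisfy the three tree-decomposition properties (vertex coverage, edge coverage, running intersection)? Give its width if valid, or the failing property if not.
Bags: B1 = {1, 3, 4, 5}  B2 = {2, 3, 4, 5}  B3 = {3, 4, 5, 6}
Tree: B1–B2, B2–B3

No — vertex 0 appears in no bag.

A tree decomposition must satisfy three properties: every vertex lies in some bag; for every edge, both endpoints lie together in some bag; and for every vertex, the bags containing it form a connected subtree. Here vertex 0 appears in no bag, so the decomposition is invalid.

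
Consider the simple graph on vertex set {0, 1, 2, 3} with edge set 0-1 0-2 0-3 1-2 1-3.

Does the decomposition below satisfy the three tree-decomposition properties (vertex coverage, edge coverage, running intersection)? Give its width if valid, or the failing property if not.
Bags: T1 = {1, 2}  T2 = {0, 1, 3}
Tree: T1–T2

A tree decomposition must satisfy three properties: every vertex lies in some bag; for every edge, both endpoints lie together in some bag; and for every vertex, the bags containing it form a connected subtree. Here edge (0,2) lies in no bag, so the decomposition is invalid.

No — edge (0,2) lies in no bag.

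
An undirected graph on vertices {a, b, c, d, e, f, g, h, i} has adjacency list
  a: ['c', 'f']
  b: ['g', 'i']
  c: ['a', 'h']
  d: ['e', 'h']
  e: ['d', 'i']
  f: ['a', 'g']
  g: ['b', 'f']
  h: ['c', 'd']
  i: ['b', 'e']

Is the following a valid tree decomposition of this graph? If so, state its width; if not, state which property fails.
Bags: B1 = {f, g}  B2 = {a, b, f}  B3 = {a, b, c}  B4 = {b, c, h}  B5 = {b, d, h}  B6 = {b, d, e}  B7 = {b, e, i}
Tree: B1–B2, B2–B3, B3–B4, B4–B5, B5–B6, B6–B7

No — edge (b,g) lies in no bag.

A tree decomposition must satisfy three properties: every vertex lies in some bag; for every edge, both endpoints lie together in some bag; and for every vertex, the bags containing it form a connected subtree. Here edge (b,g) lies in no bag, so the decomposition is invalid.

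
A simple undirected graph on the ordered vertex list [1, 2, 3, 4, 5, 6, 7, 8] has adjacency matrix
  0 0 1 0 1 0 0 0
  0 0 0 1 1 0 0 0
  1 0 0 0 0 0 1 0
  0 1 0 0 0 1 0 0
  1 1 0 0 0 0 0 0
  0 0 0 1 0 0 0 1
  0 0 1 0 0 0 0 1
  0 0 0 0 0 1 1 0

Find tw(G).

2

A width-2 tree decomposition is:
Bags: B1 = {3, 7, 8}  B2 = {3, 6, 8}  B3 = {3, 4, 6}  B4 = {2, 3, 4}  B5 = {2, 3, 5}  B6 = {1, 3, 5}
Tree: B1–B2, B2–B3, B3–B4, B4–B5, B5–B6
Every bag has size at most 3, so the width is 3 − 1 = 2 and tw(G) ≤ 2. The edges 3–7–8–6–4–2–5–1–3 form a cycle, so G is not a tree and its treewidth is at least 2. Hence tw(G) = 2 exactly.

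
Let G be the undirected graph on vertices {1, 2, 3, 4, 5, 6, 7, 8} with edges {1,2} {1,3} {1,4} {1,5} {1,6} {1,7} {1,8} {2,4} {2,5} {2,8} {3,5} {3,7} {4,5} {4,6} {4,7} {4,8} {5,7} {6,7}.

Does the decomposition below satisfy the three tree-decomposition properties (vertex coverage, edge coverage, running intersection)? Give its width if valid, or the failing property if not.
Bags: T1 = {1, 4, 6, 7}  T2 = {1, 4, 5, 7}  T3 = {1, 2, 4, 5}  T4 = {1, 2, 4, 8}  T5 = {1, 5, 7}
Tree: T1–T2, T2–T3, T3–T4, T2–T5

No — vertex 3 appears in no bag.

A tree decomposition must satisfy three properties: every vertex lies in some bag; for every edge, both endpoints lie together in some bag; and for every vertex, the bags containing it form a connected subtree. Here vertex 3 appears in no bag, so the decomposition is invalid.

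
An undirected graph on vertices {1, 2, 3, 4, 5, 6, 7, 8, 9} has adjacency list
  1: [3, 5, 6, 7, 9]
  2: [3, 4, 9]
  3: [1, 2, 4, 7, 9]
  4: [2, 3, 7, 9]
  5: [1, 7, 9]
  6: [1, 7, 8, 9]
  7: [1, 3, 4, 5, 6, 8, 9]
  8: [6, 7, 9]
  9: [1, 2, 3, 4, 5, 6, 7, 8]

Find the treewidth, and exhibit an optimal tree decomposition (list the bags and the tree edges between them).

Every bag has size at most 4, so the width is 4 − 1 = 3 and tw(G) ≤ 3. On the other hand G contains the 4-clique {2, 3, 4, 9}. A clique must lie in a single bag of any decomposition, so no decomposition can have width below 3. Hence tw(G) = 3 exactly.

Treewidth 3.
One optimal decomposition is:
Bags: B1 = {1, 5, 7, 9}  B2 = {1, 6, 7, 9}  B3 = {1, 3, 7, 9}  B4 = {3, 4, 7, 9}  B5 = {6, 7, 8, 9}  B6 = {2, 3, 4, 9}
Tree: B1–B2, B2–B3, B3–B4, B2–B5, B4–B6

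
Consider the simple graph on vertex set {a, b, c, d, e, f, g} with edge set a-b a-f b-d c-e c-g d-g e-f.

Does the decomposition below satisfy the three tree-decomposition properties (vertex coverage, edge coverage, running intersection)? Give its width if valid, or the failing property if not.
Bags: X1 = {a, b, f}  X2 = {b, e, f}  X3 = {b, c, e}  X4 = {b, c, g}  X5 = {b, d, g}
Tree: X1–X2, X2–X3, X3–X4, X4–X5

Yes; width 2.

Vertex coverage: the bags together contain {a, b, c, d, e, f, g}, the full vertex set. Edge coverage: each edge of G has both endpoints in at least one bag. Running intersection: for every vertex, the bags containing it form a connected subtree. All three properties hold, so this is a valid tree decomposition of width max|bag| − 1 = 2, and hence tw(G) ≤ 2.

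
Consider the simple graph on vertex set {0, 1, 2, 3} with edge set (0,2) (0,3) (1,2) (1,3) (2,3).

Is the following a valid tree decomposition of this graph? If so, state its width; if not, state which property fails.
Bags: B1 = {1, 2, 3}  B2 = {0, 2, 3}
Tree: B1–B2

Yes; width 2.

Every vertex of G appears in some bag (union = {0, 1, 2, 3}); every edge is covered by a bag; and for each vertex v the set of bags containing v is connected in the bag tree. The decomposition is therefore valid. The largest bag has 3 vertices, so the width is 2.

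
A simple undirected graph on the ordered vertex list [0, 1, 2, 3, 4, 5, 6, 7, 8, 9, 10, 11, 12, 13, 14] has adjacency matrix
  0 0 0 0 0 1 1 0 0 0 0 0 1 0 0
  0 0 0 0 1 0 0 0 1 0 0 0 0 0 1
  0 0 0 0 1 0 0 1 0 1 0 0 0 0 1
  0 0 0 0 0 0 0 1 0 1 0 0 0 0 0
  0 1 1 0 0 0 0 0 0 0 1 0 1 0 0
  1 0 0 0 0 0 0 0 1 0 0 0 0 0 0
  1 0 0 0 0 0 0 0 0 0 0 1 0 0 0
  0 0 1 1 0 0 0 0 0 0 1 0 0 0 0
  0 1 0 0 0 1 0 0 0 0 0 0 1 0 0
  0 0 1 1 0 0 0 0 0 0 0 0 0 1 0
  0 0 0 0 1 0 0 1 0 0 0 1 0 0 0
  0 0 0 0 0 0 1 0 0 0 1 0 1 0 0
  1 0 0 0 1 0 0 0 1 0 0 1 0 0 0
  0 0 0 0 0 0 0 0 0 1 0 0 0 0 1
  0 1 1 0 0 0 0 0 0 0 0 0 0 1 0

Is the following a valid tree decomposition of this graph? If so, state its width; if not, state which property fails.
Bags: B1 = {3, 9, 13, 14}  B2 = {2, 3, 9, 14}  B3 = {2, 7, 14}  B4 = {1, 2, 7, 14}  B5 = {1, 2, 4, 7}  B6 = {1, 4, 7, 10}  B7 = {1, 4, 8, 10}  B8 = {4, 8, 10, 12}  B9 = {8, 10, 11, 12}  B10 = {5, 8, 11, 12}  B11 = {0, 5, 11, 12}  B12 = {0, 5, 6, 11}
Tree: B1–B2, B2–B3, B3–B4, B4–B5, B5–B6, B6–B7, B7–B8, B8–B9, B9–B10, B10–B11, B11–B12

A tree decomposition must satisfy three properties: every vertex lies in some bag; for every edge, both endpoints lie together in some bag; and for every vertex, the bags containing it form a connected subtree. Here edge (3,7) lies in no bag, so the decomposition is invalid.

No — edge (3,7) lies in no bag.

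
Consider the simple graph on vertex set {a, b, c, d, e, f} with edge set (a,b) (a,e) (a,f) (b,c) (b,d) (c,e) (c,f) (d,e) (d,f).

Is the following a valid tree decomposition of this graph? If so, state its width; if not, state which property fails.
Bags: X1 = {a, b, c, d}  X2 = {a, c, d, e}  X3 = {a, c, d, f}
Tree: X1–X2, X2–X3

Every vertex of G appears in some bag (union = {a, b, c, d, e, f}); every edge is covered by a bag; and for each vertex v the set of bags containing v is connected in the bag tree. The decomposition is therefore valid. The largest bag has 4 vertices, so the width is 3.

Yes; width 3.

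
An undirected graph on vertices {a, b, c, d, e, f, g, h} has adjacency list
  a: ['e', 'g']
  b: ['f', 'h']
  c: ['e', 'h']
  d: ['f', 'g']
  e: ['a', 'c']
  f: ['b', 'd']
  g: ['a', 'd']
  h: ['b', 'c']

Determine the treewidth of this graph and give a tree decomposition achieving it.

Treewidth 2.
One optimal decomposition is:
Bags: B1 = {b, d, f}  B2 = {b, d, h}  B3 = {c, d, h}  B4 = {c, d, e}  B5 = {a, d, e}  B6 = {a, d, g}
Tree: B1–B2, B2–B3, B3–B4, B4–B5, B5–B6

Every bag has size at most 3, so the width is 3 − 1 = 2 and tw(G) ≤ 2. Since d–f–b–h–c–e–a–g–d is a cycle in G, G is not acyclic. Forests are exactly the graphs of treewidth ≤ 1, so tw(G) ≥ 2. The upper and lower bounds meet at 2, so that is the treewidth.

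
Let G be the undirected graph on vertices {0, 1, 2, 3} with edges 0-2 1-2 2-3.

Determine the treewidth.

1

A width-1 tree decomposition is:
Bags: B1 = {2, 3}  B2 = {1, 2}  B3 = {0, 2}
Tree: B1–B2, B1–B3
The largest bag has 2 vertices, giving width 1; this decomposition certifies tw(G) ≤ 1. Since G has at least one edge (e.g. 2–3), it is not an edgeless graph, so tw(G) ≥ 1. The upper and lower bounds meet at 1, so that is the treewidth.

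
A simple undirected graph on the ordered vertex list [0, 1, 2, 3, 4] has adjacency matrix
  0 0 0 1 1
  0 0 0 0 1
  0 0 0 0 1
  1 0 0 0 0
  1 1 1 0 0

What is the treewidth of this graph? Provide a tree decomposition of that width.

Every bag has size at most 2, so the width is 2 − 1 = 1 and tw(G) ≤ 1. Any graph with an edge has treewidth ≥ 1, and G has the edge 4–1. Therefore the treewidth is 1.

Treewidth 1.
One optimal decomposition is:
Bags: B1 = {1, 4}  B2 = {2, 4}  B3 = {0, 4}  B4 = {0, 3}
Tree: B1–B2, B2–B3, B3–B4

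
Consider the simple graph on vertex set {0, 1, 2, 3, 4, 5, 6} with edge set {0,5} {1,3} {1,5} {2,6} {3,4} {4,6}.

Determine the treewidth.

A width-1 tree decomposition is:
Bags: B1 = {2, 6}  B2 = {4, 6}  B3 = {3, 4}  B4 = {1, 3}  B5 = {1, 5}  B6 = {0, 5}
Tree: B1–B2, B2–B3, B3–B4, B4–B5, B5–B6
Every bag has size at most 2, so the width is 2 − 1 = 1 and tw(G) ≤ 1. G has an edge, so its treewidth is at least 1. Hence tw(G) = 1 exactly.

1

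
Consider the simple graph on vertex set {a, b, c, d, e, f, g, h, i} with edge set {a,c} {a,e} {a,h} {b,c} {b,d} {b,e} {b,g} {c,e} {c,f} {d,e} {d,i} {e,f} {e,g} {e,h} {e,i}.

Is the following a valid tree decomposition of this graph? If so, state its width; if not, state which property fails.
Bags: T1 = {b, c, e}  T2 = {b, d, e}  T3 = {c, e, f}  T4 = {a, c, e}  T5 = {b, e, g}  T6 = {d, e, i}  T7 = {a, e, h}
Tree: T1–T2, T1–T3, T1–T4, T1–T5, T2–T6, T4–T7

Yes; width 2.

Vertex coverage: the bags together contain {a, b, c, d, e, f, g, h, i}, the full vertex set. Edge coverage: each edge of G has both endpoints in at least one bag. Running intersection: for every vertex, the bags containing it form a connected subtree. All three properties hold, so this is a valid tree decomposition of width max|bag| − 1 = 2, and hence tw(G) ≤ 2.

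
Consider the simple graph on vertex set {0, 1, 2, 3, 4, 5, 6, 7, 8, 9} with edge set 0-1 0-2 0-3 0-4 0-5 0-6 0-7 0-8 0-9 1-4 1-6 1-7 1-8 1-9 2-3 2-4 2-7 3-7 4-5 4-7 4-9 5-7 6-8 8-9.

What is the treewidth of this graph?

3

A width-3 tree decomposition is:
Bags: B1 = {0, 2, 4, 7}  B2 = {0, 1, 4, 7}  B3 = {0, 1, 4, 9}  B4 = {0, 4, 5, 7}  B5 = {0, 1, 8, 9}  B6 = {0, 1, 6, 8}  B7 = {0, 2, 3, 7}
Tree: B1–B2, B2–B3, B1–B4, B3–B5, B5–B6, B1–B7
Each bag holds 4 vertices, so the decomposition has width 3, which upper-bounds the treewidth. Conversely, {0, 1, 8, 9} is a clique of size 4, and the vertices of any clique must share a bag in every tree decomposition; so some bag has ≥ 4 vertices and tw(G) ≥ 3. The upper and lower bounds meet at 3, so that is the treewidth.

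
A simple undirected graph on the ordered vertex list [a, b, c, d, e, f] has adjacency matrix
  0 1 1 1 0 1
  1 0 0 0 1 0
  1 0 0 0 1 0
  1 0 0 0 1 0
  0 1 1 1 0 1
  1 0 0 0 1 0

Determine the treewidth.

2

A width-2 tree decomposition is:
Bags: B1 = {a, c, e}  B2 = {a, d, e}  B3 = {a, e, f}  B4 = {a, b, e}
Tree: B1–B2, B2–B3, B3–B4
Every bag has size at most 3, so the width is 3 − 1 = 2 and tw(G) ≤ 2. For the lower bound, G contains the cycle e–c–a–d–e, so G is not a forest; only forests have treewidth ≤ 1, hence tw(G) ≥ 2. Therefore the treewidth is 2.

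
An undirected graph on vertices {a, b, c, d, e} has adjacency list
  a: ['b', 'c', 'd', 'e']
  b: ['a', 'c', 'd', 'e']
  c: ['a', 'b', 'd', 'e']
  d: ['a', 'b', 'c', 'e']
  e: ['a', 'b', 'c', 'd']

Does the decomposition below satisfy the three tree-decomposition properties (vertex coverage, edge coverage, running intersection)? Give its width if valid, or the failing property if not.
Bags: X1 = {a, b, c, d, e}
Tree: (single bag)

Checking the three conditions: (i) the bags cover all of {a, b, c, d, e}; (ii) for each edge, some bag contains both endpoints; (iii) the bags containing any fixed vertex form a subtree. All hold, so the decomposition is valid with width 5 − 1 = 4.

Yes; width 4.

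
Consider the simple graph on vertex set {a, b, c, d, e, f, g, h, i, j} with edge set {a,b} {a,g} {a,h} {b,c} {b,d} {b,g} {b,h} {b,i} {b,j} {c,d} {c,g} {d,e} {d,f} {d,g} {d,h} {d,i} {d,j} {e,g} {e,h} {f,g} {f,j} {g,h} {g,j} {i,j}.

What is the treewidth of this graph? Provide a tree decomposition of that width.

Each bag holds 4 vertices, so the decomposition has width 3, which upper-bounds the treewidth. On the other hand G contains the 4-clique {d, e, g, h}. A clique must lie in a single bag of any decomposition, so no decomposition can have width below 3. Hence tw(G) = 3 exactly.

Treewidth 3.
One such decomposition:
Bags: B1 = {b, d, g, j}  B2 = {b, d, g, h}  B3 = {a, b, g, h}  B4 = {d, e, g, h}  B5 = {d, f, g, j}  B6 = {b, c, d, g}  B7 = {b, d, i, j}
Tree: B1–B2, B2–B3, B2–B4, B1–B5, B2–B6, B1–B7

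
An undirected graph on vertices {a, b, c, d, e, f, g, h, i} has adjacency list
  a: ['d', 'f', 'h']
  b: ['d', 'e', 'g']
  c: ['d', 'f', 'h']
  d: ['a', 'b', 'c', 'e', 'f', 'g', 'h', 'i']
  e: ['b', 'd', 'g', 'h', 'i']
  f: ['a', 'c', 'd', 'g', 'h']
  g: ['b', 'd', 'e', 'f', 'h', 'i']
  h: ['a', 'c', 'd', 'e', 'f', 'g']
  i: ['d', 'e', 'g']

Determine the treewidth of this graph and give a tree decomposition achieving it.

Each bag holds 4 vertices, so the decomposition has width 3, which upper-bounds the treewidth. Conversely, {d, e, g, h} is a clique of size 4, and the vertices of any clique must share a bag in every tree decomposition; so some bag has ≥ 4 vertices and tw(G) ≥ 3. Therefore the treewidth is 3.

Treewidth 3.
One optimal decomposition is:
Bags: B1 = {d, f, g, h}  B2 = {c, d, f, h}  B3 = {a, d, f, h}  B4 = {d, e, g, h}  B5 = {b, d, e, g}  B6 = {d, e, g, i}
Tree: B1–B2, B2–B3, B1–B4, B4–B5, B4–B6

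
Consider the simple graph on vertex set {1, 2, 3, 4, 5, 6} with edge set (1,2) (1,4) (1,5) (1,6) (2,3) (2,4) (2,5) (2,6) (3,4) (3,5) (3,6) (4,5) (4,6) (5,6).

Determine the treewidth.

4

A width-4 tree decomposition is:
Bags: B1 = {2, 3, 4, 5, 6}  B2 = {1, 2, 4, 5, 6}
Tree: B1–B2
Each bag holds 5 vertices, so the decomposition has width 4, which upper-bounds the treewidth. On the other hand G contains the 5-clique {1, 2, 4, 5, 6}. A clique must lie in a single bag of any decomposition, so no decomposition can have width below 4. Combining the bounds, tw(G) = 4.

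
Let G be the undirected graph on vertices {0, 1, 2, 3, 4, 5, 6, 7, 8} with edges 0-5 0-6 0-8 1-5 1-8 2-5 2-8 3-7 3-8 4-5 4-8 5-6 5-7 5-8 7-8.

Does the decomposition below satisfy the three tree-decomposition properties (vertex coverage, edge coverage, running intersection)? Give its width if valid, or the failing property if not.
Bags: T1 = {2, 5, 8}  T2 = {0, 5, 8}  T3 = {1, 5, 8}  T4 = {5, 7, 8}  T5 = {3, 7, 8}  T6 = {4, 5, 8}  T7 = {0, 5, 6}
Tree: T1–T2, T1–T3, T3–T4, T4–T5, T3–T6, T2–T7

Yes; width 2.

Every vertex of G appears in some bag (union = {0, 1, 2, 3, 4, 5, 6, 7, 8}); every edge is covered by a bag; and for each vertex v the set of bags containing v is connected in the bag tree. The decomposition is therefore valid. The largest bag has 3 vertices, so the width is 2.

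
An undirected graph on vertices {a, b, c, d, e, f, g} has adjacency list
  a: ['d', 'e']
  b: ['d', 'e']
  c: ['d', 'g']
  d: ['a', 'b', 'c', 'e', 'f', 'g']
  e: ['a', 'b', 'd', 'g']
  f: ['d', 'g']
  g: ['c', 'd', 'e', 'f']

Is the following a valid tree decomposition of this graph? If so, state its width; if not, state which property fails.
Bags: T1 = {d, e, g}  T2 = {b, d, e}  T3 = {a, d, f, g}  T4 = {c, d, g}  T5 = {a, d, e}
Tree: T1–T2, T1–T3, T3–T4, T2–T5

A tree decomposition must satisfy three properties: every vertex lies in some bag; for every edge, both endpoints lie together in some bag; and for every vertex, the bags containing it form a connected subtree. Here bags containing vertex a are not connected in the tree, so the decomposition is invalid.

No — bags containing vertex a are not connected in the tree.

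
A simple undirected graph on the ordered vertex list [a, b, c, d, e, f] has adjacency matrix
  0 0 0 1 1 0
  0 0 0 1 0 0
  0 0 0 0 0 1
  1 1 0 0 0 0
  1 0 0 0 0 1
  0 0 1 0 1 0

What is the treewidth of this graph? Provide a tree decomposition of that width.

Treewidth 1.
One such decomposition:
Bags: B1 = {c, f}  B2 = {e, f}  B3 = {a, e}  B4 = {a, d}  B5 = {b, d}
Tree: B1–B2, B2–B3, B3–B4, B4–B5

Every bag has size at most 2, so the width is 2 − 1 = 1 and tw(G) ≤ 1. Any graph with an edge has treewidth ≥ 1, and G has the edge c–f. The upper and lower bounds meet at 1, so that is the treewidth.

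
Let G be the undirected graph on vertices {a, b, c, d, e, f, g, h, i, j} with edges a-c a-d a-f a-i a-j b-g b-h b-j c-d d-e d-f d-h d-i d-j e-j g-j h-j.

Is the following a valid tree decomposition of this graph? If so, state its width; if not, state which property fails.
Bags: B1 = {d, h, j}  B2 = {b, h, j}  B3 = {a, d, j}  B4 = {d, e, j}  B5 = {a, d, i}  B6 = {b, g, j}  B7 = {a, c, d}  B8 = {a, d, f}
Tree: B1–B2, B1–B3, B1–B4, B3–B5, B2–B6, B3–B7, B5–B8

Checking the three conditions: (i) the bags cover all of {a, b, c, d, e, f, g, h, i, j}; (ii) for each edge, some bag contains both endpoints; (iii) the bags containing any fixed vertex form a subtree. All hold, so the decomposition is valid with width 3 − 1 = 2.

Yes; width 2.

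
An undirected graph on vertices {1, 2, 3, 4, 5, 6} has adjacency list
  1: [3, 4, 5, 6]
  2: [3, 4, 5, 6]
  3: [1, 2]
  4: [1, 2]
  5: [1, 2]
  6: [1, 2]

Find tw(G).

2

A width-2 tree decomposition is:
Bags: B1 = {1, 2, 6}  B2 = {1, 2, 5}  B3 = {1, 2, 4}  B4 = {1, 2, 3}
Tree: B1–B2, B2–B3, B3–B4
Each bag holds 3 vertices, so the decomposition has width 2, which upper-bounds the treewidth. Since 6–1–5–2–6 is a cycle in G, G is not acyclic. Forests are exactly the graphs of treewidth ≤ 1, so tw(G) ≥ 2. Therefore the treewidth is 2.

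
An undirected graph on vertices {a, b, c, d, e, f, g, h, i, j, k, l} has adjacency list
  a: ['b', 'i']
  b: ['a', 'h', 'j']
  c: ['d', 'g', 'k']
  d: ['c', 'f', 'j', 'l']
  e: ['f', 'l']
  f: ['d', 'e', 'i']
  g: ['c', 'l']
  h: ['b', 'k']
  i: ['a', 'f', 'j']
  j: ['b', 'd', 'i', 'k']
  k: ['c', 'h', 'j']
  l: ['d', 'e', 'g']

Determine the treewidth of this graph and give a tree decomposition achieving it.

Treewidth 3.
One optimal decomposition is:
Bags: B1 = {a, b, h, k}  B2 = {a, b, j, k}  B3 = {a, i, j, k}  B4 = {c, i, j, k}  B5 = {c, d, i, j}  B6 = {c, d, f, i}  B7 = {c, d, f, g}  B8 = {d, f, g, l}  B9 = {e, f, g, l}
Tree: B1–B2, B2–B3, B3–B4, B4–B5, B5–B6, B6–B7, B7–B8, B8–B9

Each bag holds 4 vertices, so the decomposition has width 3, which upper-bounds the treewidth. For the lower bound: the 4 vertex sets {a,b,h}, {k}, {j}, {c,d,f,i} are disjoint, each induces a connected subgraph, and every pair is joined by at least one edge of G. Contracting each set to a single vertex therefore yields K_{4} as a minor, and since treewidth is minor-monotone, tw(G) ≥ tw(K_{4}) = 3. The upper and lower bounds meet at 3, so that is the treewidth.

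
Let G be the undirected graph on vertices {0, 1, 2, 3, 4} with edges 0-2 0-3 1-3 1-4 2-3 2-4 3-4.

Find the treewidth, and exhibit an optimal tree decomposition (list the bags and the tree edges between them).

The largest bag has 3 vertices, giving width 2; this decomposition certifies tw(G) ≤ 2. Conversely, {1, 3, 4} is a clique of size 3, and the vertices of any clique must share a bag in every tree decomposition; so some bag has ≥ 3 vertices and tw(G) ≥ 2. Combining the bounds, tw(G) = 2.

Treewidth 2.
One such decomposition:
Bags: B1 = {2, 3, 4}  B2 = {0, 2, 3}  B3 = {1, 3, 4}
Tree: B1–B2, B1–B3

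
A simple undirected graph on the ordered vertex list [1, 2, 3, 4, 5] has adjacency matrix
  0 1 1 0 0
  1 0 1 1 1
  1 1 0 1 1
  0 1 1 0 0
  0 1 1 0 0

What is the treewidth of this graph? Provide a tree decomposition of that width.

Treewidth 2.
One such decomposition:
Bags: B1 = {2, 3, 5}  B2 = {1, 2, 3}  B3 = {2, 3, 4}
Tree: B1–B2, B1–B3

Each bag holds 3 vertices, so the decomposition has width 2, which upper-bounds the treewidth. For the lower bound, the 3 vertices {1, 2, 3} are pairwise adjacent, and any tree decomposition puts a clique entirely inside one bag — forcing width ≥ 2. The upper and lower bounds meet at 2, so that is the treewidth.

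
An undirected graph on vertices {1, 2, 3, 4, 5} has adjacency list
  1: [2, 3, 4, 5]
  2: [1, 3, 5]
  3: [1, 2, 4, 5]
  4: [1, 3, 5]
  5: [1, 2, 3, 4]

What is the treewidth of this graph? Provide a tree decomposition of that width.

The largest bag has 4 vertices, giving width 3; this decomposition certifies tw(G) ≤ 3. Conversely, {1, 2, 3, 5} is a clique of size 4, and the vertices of any clique must share a bag in every tree decomposition; so some bag has ≥ 4 vertices and tw(G) ≥ 3. Combining the bounds, tw(G) = 3.

Treewidth 3.
One optimal decomposition is:
Bags: B1 = {1, 3, 4, 5}  B2 = {1, 2, 3, 5}
Tree: B1–B2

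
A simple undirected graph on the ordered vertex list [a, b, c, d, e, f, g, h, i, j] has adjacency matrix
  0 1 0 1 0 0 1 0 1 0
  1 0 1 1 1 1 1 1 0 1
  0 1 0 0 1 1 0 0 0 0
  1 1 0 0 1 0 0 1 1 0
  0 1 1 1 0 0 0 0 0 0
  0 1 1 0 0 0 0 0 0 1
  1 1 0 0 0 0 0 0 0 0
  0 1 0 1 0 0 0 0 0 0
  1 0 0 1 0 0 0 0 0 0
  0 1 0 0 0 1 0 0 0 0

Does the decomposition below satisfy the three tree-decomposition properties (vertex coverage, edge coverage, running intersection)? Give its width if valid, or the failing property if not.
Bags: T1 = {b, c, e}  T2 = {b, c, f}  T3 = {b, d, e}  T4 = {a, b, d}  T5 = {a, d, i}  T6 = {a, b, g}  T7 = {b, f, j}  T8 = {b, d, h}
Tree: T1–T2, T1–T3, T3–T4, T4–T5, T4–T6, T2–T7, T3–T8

Yes; width 2.

Every vertex of G appears in some bag (union = {a, b, c, d, e, f, g, h, i, j}); every edge is covered by a bag; and for each vertex v the set of bags containing v is connected in the bag tree. The decomposition is therefore valid. The largest bag has 3 vertices, so the width is 2.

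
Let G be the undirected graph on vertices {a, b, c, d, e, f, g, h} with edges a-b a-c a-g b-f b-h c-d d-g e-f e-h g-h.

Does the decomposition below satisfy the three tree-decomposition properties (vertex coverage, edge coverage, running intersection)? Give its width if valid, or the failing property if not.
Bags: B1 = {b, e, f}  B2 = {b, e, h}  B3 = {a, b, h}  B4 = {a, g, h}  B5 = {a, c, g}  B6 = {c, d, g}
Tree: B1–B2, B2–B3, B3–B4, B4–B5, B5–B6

Every vertex of G appears in some bag (union = {a, b, c, d, e, f, g, h}); every edge is covered by a bag; and for each vertex v the set of bags containing v is connected in the bag tree. The decomposition is therefore valid. The largest bag has 3 vertices, so the width is 2.

Yes; width 2.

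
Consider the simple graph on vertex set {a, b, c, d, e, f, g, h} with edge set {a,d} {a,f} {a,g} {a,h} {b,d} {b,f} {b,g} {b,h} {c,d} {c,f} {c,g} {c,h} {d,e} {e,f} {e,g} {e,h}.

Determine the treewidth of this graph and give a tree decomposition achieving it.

Every bag has size at most 5, so the width is 5 − 1 = 4 and tw(G) ≤ 4. For the lower bound: the 5 vertex sets {c,d}, {a,h}, {b,f}, {e}, {g} are disjoint, each induces a connected subgraph, and every pair is joined by at least one edge of G. Contracting each set to a single vertex therefore yields K_{5} as a minor, and since treewidth is minor-monotone, tw(G) ≥ tw(K_{5}) = 4. The upper and lower bounds meet at 4, so that is the treewidth.

Treewidth 4.
Bags: B1 = {a, b, c, d, e}  B2 = {a, b, c, e, h}  B3 = {a, b, c, e, f}  B4 = {a, b, c, e, g}
Tree: B1–B2, B2–B3, B3–B4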